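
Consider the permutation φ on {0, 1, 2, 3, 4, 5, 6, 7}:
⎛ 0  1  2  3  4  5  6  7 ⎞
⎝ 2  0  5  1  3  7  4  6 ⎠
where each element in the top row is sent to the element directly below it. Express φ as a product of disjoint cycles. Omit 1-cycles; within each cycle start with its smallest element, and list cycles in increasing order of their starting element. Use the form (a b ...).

(0 2 5 7 6 4 3 1)

Start at 0 and follow images: 0 → 2 → 5 → 7 → 6 → 4 → 3 → 1 → 0, giving the cycle (0 2 5 7 6 4 3 1).
Repeating from the next unused element and collecting all non-trivial cycles gives (0 2 5 7 6 4 3 1).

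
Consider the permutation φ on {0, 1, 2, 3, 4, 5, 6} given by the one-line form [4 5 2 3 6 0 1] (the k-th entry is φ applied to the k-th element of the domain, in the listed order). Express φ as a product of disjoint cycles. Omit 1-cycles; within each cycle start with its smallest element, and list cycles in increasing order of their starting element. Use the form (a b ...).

Start at 0 and follow images: 0 → 4 → 6 → 1 → 5 → 0, giving the cycle (0 4 6 1 5).
Repeating from the next unused element and collecting all non-trivial cycles gives (0 4 6 1 5).

(0 4 6 1 5)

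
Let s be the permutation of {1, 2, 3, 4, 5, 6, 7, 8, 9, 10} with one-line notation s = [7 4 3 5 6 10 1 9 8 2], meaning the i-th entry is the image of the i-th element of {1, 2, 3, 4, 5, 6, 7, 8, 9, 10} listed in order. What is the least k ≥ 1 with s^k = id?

Decomposing into disjoint cycles gives cycle lengths 5, 2, 2, 1.
The order is lcm(5, 2, 2) = 10.

10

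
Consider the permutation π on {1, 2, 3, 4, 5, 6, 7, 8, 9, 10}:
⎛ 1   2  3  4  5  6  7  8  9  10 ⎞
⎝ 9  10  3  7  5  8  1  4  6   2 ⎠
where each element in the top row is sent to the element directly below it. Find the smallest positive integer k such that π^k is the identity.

Writing π as disjoint cycles, the cycle lengths are 6, 2, 1, 1.
Since disjoint cycles commute, ord(π) = lcm(6, 2) = 6.

6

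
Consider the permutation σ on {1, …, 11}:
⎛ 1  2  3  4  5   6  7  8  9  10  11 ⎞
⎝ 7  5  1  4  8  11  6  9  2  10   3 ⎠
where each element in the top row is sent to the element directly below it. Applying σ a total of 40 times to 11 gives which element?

11

Tracing 11 → 3 → … returns to 11 after 5 steps, so 11 lies in a 5-cycle (1, 7, 6, 11, 3).
Since the cycle has length 5, σ^40 acts on it the same as σ^0 (40 mod 5 = 0).
So σ^40(11) = 11.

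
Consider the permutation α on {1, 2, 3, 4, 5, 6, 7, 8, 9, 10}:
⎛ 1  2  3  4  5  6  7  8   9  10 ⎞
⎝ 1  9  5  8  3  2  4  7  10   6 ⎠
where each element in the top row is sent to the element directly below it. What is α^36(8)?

8

Tracing 8 → 7 → … returns to 8 after 3 steps, so 8 lies in a 3-cycle (4 8 7).
On a 3-cycle, α^3 is the identity, so α^36 = α^0 there (36 ≡ 0 mod 3).
So α^36(8) = 8.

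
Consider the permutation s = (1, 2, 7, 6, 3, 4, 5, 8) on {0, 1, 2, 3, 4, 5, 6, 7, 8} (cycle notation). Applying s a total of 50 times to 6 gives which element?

4

6 lies in the 8-cycle (1, 2, 7, 6, 3, 4, 5, 8).
Powers repeat with period 8 on this cycle, and 50 mod 8 = 2, so s^50(6) = s^2(6).
Advancing 2 steps from 6: 6 → 3 → 4.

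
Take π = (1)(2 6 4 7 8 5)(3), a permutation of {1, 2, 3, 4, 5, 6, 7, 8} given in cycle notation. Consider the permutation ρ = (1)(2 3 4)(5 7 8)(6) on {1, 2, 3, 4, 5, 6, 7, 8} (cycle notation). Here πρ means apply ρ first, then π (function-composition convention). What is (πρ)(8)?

(πρ)(8) = π(ρ(8)). ρ(8) = 5, then π(5) = 2. So (πρ)(8) = 2.

2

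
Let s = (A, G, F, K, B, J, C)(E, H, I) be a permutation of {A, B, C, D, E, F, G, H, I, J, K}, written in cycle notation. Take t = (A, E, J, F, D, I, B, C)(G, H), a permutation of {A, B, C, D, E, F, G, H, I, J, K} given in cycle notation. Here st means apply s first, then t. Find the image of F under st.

K

(st)(F) = t(s(F)). s(F) = K, then t(K) = K. So (st)(F) = K.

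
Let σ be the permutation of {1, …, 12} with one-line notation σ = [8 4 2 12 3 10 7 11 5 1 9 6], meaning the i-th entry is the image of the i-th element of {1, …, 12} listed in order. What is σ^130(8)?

10

Tracing 8 → 11 → … returns to 8 after 11 steps, so 8 lies in an 11-cycle (1, 8, 11, 9, 5, 3, 2, 4, 12, 6, 10).
Since the cycle has length 11, σ^130 acts on it the same as σ^9 (130 mod 11 = 9).
Advancing 9 steps from 8: 8 → 11 → 9 → 5 → 3 → 2 → 4 → 12 → 6 → 10.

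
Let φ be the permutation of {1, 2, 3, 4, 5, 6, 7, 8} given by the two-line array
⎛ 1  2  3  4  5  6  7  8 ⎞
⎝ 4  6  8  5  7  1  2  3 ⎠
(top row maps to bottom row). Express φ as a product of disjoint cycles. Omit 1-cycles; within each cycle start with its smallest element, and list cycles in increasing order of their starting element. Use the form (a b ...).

(1 4 5 7 2 6)(3 8)

Start at 1 and follow images: 1 → 4 → 5 → 7 → 2 → 6 → 1, giving the cycle (1 4 5 7 2 6).
Repeating from the next unused element and collecting all non-trivial cycles gives (1 4 5 7 2 6)(3 8).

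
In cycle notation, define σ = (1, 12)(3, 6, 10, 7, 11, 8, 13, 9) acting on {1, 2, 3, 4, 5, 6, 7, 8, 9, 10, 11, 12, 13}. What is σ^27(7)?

13

7 lies in the 8-cycle (3, 6, 10, 7, 11, 8, 13, 9).
Powers repeat with period 8 on this cycle, and 27 mod 8 = 3, so σ^27(7) = σ^3(7).
Advancing 3 steps from 7: 7 → 11 → 8 → 13.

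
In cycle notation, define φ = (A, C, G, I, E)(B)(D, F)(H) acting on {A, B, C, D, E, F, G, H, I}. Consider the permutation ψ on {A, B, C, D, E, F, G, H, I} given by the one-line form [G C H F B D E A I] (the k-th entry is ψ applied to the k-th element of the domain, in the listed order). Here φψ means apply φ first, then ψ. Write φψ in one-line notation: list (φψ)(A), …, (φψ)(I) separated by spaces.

(φψ)(x) = ψ(φ(x)). Computing each image: ψ(φ(A)) = ψ(C) = H, ψ(φ(B)) = ψ(B) = C, ψ(φ(C)) = ψ(G) = E, ψ(φ(D)) = ψ(F) = D, ψ(φ(E)) = ψ(A) = G, ψ(φ(F)) = ψ(D) = F, ψ(φ(G)) = ψ(I) = I, ψ(φ(H)) = ψ(H) = A, ψ(φ(I)) = ψ(E) = B.
Hence φψ = [H C E D G F I A B].

H C E D G F I A B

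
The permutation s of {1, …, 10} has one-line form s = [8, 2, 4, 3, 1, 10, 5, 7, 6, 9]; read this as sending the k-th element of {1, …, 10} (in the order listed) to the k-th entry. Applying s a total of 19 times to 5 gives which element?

Tracing 5 → 1 → … returns to 5 after 4 steps, so 5 lies in a 4-cycle (1, 8, 7, 5).
Powers repeat with period 4 on this cycle, and 19 mod 4 = 3, so s^19(5) = s^3(5).
Stepping 3 places around the cycle: 5 → 1 → 8 → 7.

7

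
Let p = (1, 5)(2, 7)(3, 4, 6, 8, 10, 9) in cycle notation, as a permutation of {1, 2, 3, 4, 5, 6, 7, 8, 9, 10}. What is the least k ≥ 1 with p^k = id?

The cycle type of p is (6, 2, 2).
The order is lcm(6, 2, 2) = 6.

6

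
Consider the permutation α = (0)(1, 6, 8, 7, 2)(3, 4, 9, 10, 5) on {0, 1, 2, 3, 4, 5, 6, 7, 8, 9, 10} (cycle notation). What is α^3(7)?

6

7 lies in the 5-cycle (1, 6, 8, 7, 2).
Stepping 3 places around the cycle: 7 → 2 → 1 → 6.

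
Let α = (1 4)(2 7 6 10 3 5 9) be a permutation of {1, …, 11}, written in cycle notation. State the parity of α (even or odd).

The cycle lengths are 7, 2, 1, 1.
A cycle is odd iff its length is even; α has 1 even-length cycle, so sgn(α) = (−1)^1 and α is odd.

odd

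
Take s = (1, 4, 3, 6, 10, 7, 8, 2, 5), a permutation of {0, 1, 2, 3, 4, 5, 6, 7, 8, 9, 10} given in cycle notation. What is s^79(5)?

5 lies in the 9-cycle (1, 4, 3, 6, 10, 7, 8, 2, 5).
On a 9-cycle, s^9 is the identity, so s^79 = s^7 there (79 ≡ 7 mod 9).
Advancing 7 steps from 5: 5 → 1 → 4 → 3 → 6 → 10 → 7 → 8.

8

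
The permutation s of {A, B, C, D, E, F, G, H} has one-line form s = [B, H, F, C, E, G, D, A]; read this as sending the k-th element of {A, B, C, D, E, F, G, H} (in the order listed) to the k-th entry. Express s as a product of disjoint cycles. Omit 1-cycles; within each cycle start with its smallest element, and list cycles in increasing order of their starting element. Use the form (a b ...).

Start at A and follow images: A → B → H → A, giving the cycle (A B H).
Continuing from each remaining unvisited element yields (A B H)(C F G D).

(A B H)(C F G D)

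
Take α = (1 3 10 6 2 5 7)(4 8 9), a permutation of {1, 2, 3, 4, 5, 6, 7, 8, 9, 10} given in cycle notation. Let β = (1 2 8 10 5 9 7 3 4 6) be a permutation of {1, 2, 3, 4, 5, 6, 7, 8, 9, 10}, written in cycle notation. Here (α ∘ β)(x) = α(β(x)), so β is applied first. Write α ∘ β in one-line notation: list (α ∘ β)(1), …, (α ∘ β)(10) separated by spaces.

5 9 8 2 4 3 10 6 1 7

Chase each element through β then α: 1 → 2 → 5; 2 → 8 → 9; 3 → 4 → 8; 4 → 6 → 2; 5 → 9 → 4; 6 → 1 → 3; 7 → 3 → 10; 8 → 10 → 6; 9 → 7 → 1; 10 → 5 → 7.
So α ∘ β in one-line form is 5 9 8 2 4 3 10 6 1 7.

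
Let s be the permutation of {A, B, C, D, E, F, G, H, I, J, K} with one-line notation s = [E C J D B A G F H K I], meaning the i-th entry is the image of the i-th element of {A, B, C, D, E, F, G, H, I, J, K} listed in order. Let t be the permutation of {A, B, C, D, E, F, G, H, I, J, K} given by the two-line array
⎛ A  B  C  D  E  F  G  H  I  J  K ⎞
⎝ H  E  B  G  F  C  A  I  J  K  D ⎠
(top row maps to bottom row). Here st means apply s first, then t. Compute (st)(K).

J

(st)(K) = t(s(K)). s(K) = I, then t(I) = J. So (st)(K) = J.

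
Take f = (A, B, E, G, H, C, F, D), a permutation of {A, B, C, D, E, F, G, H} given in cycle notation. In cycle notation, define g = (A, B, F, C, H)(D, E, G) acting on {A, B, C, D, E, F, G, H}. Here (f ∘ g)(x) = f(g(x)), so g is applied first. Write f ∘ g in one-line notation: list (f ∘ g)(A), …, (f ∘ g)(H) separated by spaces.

E D C G H F A B

For each element, apply g then f: A → B → E; B → F → D; C → H → C; D → E → G; E → G → H; F → C → F; G → D → A; H → A → B.
Collecting the images, f ∘ g = [E D C G H F A B].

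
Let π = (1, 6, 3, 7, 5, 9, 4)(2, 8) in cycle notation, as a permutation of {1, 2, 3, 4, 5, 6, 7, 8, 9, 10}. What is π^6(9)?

9 lies in the 7-cycle (1, 6, 3, 7, 5, 9, 4).
Stepping 6 places around the cycle: 9 → 4 → 1 → 6 → 3 → 7 → 5.

5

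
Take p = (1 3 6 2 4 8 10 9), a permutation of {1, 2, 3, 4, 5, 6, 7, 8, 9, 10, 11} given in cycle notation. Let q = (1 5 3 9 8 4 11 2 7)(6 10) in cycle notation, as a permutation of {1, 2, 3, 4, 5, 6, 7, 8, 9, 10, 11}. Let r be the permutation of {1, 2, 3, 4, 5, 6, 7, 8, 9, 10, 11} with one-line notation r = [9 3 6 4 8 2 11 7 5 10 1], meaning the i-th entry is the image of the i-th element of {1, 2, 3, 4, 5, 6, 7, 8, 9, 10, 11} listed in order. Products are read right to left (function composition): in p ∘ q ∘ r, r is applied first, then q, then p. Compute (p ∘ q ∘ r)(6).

7

Chase 6: r(6) = 2; q(2) = 7; p(7) = 7. Hence (p ∘ q ∘ r)(6) = 7.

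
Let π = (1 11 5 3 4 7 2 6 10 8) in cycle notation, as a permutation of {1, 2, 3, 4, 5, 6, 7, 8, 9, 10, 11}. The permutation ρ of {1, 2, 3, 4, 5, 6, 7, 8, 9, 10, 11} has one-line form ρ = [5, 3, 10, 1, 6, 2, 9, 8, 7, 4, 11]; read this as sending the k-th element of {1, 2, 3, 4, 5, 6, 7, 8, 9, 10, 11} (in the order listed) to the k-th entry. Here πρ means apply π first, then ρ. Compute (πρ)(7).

3

First apply π: π(7) = 2, then ρ(2) = 3. Thus (πρ)(7) = 3.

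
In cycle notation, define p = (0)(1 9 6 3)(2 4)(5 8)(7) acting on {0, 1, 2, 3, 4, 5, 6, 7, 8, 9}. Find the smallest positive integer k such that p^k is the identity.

4

The disjoint cycles have lengths 4, 2, 2, 1, 1.
The order of p is the least common multiple of its cycle lengths: lcm(4, 2, 2) = 4.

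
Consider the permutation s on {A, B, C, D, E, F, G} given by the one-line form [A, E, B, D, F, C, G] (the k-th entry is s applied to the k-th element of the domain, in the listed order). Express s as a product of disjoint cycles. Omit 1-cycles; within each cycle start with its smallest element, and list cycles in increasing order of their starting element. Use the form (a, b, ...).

From B: B → E → F → C → B, closing the cycle (B, E, F, C).
Continuing from each remaining unvisited element yields (B, E, F, C).

(B, E, F, C)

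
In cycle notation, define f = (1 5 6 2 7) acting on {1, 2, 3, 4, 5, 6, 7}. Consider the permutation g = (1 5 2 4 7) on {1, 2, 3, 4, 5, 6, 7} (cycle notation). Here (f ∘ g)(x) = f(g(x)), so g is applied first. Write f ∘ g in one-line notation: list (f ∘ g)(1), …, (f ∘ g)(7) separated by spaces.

6 4 3 1 7 2 5

Chase each element through g then f: 1 → 5 → 6; 2 → 4 → 4; 3 → 3 → 3; 4 → 7 → 1; 5 → 2 → 7; 6 → 6 → 2; 7 → 1 → 5.
So f ∘ g in one-line form is 6 4 3 1 7 2 5.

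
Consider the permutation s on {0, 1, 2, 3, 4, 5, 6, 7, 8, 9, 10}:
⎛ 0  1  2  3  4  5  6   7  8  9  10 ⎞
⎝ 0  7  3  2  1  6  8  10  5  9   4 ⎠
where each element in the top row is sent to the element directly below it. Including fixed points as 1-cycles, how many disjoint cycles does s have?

The cycle decomposition is (0)(1, 7, 10, 4)(2, 3)(5, 6, 8)(9), which has 5 cycles (counting 1-cycles).

5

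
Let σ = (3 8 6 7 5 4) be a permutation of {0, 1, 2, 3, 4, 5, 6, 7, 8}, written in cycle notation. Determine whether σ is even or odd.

odd

The cycle lengths are 6, 1, 1, 1.
A cycle is odd iff its length is even; σ has 1 even-length cycle, so sgn(σ) = (−1)^1 and σ is odd.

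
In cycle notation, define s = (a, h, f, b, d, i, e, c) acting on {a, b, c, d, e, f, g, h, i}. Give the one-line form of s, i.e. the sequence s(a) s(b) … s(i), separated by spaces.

Reading each image from the cycles: a→h, b→d, c→a, d→i, e→c, f→b, g→g, h→f, i→e.
Listing these in domain order gives h d a i c b g f e.

h d a i c b g f e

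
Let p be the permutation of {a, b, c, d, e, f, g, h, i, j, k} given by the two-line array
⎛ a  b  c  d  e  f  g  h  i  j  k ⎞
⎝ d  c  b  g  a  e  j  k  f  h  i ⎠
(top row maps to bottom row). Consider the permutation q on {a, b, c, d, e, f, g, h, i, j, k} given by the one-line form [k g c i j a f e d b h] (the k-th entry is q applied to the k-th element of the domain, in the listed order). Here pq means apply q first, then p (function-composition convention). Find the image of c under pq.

First apply q: q(c) = c, then p(c) = b. Thus (pq)(c) = b.

b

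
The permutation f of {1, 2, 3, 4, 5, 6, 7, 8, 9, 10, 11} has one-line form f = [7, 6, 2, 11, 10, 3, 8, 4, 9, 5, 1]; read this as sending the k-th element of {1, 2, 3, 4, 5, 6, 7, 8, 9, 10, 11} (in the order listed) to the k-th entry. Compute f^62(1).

8

Tracing 1 → 7 → … returns to 1 after 5 steps, so 1 lies in a 5-cycle (1, 7, 8, 4, 11).
On a 5-cycle, f^5 is the identity, so f^62 = f^2 there (62 ≡ 2 mod 5).
Advancing 2 steps from 1: 1 → 7 → 8.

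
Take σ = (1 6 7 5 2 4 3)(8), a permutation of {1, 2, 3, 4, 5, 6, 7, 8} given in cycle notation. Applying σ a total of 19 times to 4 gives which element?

5

4 lies in the 7-cycle (1 6 7 5 2 4 3).
Since the cycle has length 7, σ^19 acts on it the same as σ^5 (19 mod 7 = 5).
Advancing 5 steps from 4: 4 → 3 → 1 → 6 → 7 → 5.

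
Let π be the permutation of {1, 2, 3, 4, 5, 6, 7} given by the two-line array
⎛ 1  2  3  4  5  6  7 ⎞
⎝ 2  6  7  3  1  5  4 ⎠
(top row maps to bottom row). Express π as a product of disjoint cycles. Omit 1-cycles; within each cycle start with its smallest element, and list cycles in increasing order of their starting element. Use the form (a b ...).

(1 2 6 5)(3 7 4)

Start at 1 and follow images: 1 → 2 → 6 → 5 → 1, giving the cycle (1 2 6 5).
Continuing from each remaining unvisited element yields (1 2 6 5)(3 7 4).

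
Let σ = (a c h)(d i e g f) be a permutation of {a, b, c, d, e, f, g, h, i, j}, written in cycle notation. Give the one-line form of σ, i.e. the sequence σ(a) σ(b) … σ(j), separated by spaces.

c b h i g d f a e j

Each element maps to the next entry in its cycle (wrapping to the front): a→c, b→b, c→h, d→i, e→g, f→d, g→f, h→a, i→e, j→j.
So the one-line form is c b h i g d f a e j.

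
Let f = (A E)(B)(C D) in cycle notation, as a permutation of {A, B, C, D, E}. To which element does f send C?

Within (C D), C ↦ D.

D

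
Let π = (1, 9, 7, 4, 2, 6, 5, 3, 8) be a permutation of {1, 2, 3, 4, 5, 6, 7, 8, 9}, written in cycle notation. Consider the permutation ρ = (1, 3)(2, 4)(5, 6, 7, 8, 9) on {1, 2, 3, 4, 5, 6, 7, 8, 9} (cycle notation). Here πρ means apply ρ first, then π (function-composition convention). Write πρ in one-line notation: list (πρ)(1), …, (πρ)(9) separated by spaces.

(πρ)(x) = π(ρ(x)). Computing each image: π(ρ(1)) = π(3) = 8, π(ρ(2)) = π(4) = 2, π(ρ(3)) = π(1) = 9, π(ρ(4)) = π(2) = 6, π(ρ(5)) = π(6) = 5, π(ρ(6)) = π(7) = 4, π(ρ(7)) = π(8) = 1, π(ρ(8)) = π(9) = 7, π(ρ(9)) = π(5) = 3.
Hence πρ = [8 2 9 6 5 4 1 7 3].

8 2 9 6 5 4 1 7 3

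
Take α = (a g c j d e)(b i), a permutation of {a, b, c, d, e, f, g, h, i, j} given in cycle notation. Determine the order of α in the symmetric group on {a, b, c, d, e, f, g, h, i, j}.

The cycle type of α is (6, 2, 1, 1).
Since disjoint cycles commute, ord(α) = lcm(6, 2) = 6.

6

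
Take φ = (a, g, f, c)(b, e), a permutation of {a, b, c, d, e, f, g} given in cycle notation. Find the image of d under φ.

d does not appear in any cycle of φ, so it is a fixed point: φ(d) = d.

d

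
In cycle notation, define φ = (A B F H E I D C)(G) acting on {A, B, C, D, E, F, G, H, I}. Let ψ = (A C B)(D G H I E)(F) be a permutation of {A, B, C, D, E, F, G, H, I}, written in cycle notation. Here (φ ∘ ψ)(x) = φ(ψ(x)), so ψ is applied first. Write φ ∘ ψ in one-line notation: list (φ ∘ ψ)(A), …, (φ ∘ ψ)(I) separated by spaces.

A B F G C H E D I

For each element, apply ψ then φ: A → C → A; B → A → B; C → B → F; D → G → G; E → D → C; F → F → H; G → H → E; H → I → D; I → E → I.
So φ ∘ ψ in one-line form is A B F G C H E D I.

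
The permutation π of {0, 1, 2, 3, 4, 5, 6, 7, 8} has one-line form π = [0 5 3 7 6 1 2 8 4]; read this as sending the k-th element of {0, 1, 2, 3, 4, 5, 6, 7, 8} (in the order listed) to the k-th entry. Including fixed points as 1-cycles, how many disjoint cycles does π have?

The cycle decomposition is (0)(1 5)(2 3 7 8 4 6), which has 3 cycles (counting 1-cycles).

3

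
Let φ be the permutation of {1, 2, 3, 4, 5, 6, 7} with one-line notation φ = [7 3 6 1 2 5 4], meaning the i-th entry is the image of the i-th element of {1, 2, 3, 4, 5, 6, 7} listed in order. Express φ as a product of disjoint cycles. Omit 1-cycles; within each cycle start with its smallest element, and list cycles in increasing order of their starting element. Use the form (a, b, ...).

Iterating φ from 1 gives 1 → 7 → 4 → 1; that is the 3-cycle (1, 7, 4).
Continuing from each remaining unvisited element yields (1, 7, 4)(2, 3, 6, 5).

(1, 7, 4)(2, 3, 6, 5)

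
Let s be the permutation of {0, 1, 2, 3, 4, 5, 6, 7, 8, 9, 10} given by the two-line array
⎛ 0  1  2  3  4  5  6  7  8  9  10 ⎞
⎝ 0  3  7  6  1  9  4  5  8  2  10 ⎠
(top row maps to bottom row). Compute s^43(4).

Tracing 4 → 1 → … returns to 4 after 4 steps, so 4 lies in a 4-cycle (1, 3, 6, 4).
Since the cycle has length 4, s^43 acts on it the same as s^3 (43 mod 4 = 3).
Advancing 3 steps from 4: 4 → 1 → 3 → 6.

6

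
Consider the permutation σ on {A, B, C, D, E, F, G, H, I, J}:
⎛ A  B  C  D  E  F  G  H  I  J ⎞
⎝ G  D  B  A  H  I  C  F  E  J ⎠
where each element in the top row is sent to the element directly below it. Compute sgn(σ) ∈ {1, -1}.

In disjoint-cycle form the cycle lengths are 5, 4, 1.
A cycle of length ℓ contributes ℓ−1 transpositions, so σ is a product of 4 + 3 = 7 transpositions — odd.

-1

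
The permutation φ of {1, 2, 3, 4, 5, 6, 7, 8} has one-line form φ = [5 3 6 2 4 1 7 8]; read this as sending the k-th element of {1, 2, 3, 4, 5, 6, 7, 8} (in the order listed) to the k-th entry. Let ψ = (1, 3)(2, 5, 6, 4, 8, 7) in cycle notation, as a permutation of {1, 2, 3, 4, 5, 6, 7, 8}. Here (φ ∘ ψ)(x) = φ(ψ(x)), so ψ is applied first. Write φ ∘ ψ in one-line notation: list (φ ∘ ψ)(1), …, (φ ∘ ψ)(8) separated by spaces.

(φ ∘ ψ)(x) = φ(ψ(x)). Computing each image: φ(ψ(1)) = φ(3) = 6, φ(ψ(2)) = φ(5) = 4, φ(ψ(3)) = φ(1) = 5, φ(ψ(4)) = φ(8) = 8, φ(ψ(5)) = φ(6) = 1, φ(ψ(6)) = φ(4) = 2, φ(ψ(7)) = φ(2) = 3, φ(ψ(8)) = φ(7) = 7.
Hence φ ∘ ψ = [6 4 5 8 1 2 3 7].

6 4 5 8 1 2 3 7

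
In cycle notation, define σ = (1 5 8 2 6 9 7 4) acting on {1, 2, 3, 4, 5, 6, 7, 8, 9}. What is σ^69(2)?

1

2 lies in the 8-cycle (1 5 8 2 6 9 7 4).
Powers repeat with period 8 on this cycle, and 69 mod 8 = 5, so σ^69(2) = σ^5(2).
Advancing 5 steps from 2: 2 → 6 → 9 → 7 → 4 → 1.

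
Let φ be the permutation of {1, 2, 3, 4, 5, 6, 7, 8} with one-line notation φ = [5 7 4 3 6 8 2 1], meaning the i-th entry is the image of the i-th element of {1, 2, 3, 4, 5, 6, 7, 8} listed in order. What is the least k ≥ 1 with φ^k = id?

Decomposing into disjoint cycles gives cycle lengths 4, 2, 2.
The order of φ is the least common multiple of its cycle lengths: lcm(4, 2, 2) = 4.

4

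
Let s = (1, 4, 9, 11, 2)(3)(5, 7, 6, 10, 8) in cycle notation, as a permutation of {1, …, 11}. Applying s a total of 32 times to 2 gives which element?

4

2 lies in the 5-cycle (1, 4, 9, 11, 2).
Since the cycle has length 5, s^32 acts on it the same as s^2 (32 mod 5 = 2).
Advancing 2 steps from 2: 2 → 1 → 4.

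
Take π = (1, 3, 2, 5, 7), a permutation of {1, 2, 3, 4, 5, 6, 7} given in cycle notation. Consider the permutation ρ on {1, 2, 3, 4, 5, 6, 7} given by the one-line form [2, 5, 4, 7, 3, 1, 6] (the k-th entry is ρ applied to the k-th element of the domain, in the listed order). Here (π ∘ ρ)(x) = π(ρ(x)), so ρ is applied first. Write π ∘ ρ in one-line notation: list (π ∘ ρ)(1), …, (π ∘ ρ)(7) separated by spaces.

Chase each element through ρ then π: 1 → 2 → 5; 2 → 5 → 7; 3 → 4 → 4; 4 → 7 → 1; 5 → 3 → 2; 6 → 1 → 3; 7 → 6 → 6.
So π ∘ ρ in one-line form is 5 7 4 1 2 3 6.

5 7 4 1 2 3 6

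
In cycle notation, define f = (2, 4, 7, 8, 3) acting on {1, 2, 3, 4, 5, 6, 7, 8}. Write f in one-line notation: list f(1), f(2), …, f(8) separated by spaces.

1 4 2 7 5 6 8 3

Reading each image from the cycles: 1↦1, 2↦4, 3↦2, 4↦7, 5↦5, 6↦6, 7↦8, 8↦3.
So the one-line form is 1 4 2 7 5 6 8 3.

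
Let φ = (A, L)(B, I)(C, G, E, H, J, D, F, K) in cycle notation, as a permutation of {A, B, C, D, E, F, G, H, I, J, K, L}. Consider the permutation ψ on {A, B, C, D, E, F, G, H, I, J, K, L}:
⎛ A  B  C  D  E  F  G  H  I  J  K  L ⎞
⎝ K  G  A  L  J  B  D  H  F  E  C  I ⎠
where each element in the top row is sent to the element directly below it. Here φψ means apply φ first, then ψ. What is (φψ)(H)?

E

(φψ)(H) = ψ(φ(H)). φ(H) = J, then ψ(J) = E. So (φψ)(H) = E.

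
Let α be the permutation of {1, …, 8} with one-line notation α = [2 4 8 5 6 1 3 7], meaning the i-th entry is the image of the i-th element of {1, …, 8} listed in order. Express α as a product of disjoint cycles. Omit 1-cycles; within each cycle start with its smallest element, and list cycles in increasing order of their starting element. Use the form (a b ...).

(1 2 4 5 6)(3 8 7)

Iterating α from 1 gives 1 → 2 → 4 → 5 → 6 → 1; that is the 5-cycle (1 2 4 5 6).
Repeating from the next unused element and collecting all non-trivial cycles gives (1 2 4 5 6)(3 8 7).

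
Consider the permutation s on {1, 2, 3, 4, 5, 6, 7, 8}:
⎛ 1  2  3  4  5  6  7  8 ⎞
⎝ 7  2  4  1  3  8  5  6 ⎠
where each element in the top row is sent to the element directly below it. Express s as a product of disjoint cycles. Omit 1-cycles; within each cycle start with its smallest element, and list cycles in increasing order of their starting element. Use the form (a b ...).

(1 7 5 3 4)(6 8)

From 1: 1 → 7 → 5 → 3 → 4 → 1, closing the cycle (1 7 5 3 4).
Continuing from each remaining unvisited element yields (1 7 5 3 4)(6 8).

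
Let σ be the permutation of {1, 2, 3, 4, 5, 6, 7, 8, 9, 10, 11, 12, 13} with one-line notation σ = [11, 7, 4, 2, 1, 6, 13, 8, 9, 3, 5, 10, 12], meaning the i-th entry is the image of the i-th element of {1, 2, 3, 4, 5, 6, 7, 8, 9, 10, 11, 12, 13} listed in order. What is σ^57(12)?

10

Tracing 12 → 10 → … returns to 12 after 7 steps, so 12 lies in a 7-cycle (2, 7, 13, 12, 10, 3, 4).
Since the cycle has length 7, σ^57 acts on it the same as σ^1 (57 mod 7 = 1).
Advancing 1 step from 12: 12 → 10.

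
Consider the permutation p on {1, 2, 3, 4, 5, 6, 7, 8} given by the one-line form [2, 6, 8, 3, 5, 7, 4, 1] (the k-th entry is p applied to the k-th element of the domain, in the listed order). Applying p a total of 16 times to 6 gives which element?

Tracing 6 → 7 → … returns to 6 after 7 steps, so 6 lies in a 7-cycle (1 2 6 7 4 3 8).
On a 7-cycle, p^7 is the identity, so p^16 = p^2 there (16 ≡ 2 mod 7).
Stepping 2 places around the cycle: 6 → 7 → 4.

4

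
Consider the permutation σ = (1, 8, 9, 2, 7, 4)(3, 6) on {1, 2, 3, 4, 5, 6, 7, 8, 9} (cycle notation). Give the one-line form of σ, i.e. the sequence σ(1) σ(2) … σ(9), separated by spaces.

Image by image: 1→8, 2→7, 3→6, 4→1, 5→5, 6→3, 7→4, 8→9, 9→2.
Listing these in domain order gives 8 7 6 1 5 3 4 9 2.

8 7 6 1 5 3 4 9 2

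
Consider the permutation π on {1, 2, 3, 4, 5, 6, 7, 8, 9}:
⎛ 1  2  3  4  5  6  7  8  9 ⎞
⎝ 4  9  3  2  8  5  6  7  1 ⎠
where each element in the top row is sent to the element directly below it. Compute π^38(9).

4

Tracing 9 → 1 → … returns to 9 after 4 steps, so 9 lies in a 4-cycle (1 4 2 9).
Since the cycle has length 4, π^38 acts on it the same as π^2 (38 mod 4 = 2).
Stepping 2 places around the cycle: 9 → 1 → 4.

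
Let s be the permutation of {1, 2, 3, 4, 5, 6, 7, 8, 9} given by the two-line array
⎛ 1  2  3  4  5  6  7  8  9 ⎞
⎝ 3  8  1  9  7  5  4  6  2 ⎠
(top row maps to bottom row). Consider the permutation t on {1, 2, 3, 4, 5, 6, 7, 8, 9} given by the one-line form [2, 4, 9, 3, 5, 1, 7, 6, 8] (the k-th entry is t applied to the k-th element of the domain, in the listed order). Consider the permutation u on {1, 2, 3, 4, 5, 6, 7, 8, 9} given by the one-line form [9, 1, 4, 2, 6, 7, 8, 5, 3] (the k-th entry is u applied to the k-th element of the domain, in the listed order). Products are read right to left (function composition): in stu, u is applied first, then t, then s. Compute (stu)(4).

Apply the permutations in order: u(4) = 2, then t(2) = 4, then s(4) = 9. So (stu)(4) = 9.

9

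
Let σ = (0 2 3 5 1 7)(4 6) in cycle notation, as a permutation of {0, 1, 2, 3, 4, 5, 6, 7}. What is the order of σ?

6

The cycle type of σ is (6, 2).
Since disjoint cycles commute, ord(σ) = lcm(6, 2) = 6.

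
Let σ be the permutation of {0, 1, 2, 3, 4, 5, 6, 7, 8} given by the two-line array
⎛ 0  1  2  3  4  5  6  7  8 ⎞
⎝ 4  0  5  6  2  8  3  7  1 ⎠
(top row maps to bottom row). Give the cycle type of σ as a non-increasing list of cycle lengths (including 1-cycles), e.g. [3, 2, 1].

[6, 2, 1]

The disjoint cycles are (0, 4, 2, 5, 8, 1)(3, 6)(7), with lengths 6, 2, 1 in non-increasing order.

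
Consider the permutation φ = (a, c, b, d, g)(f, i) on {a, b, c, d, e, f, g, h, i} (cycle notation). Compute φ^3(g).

g lies in the 5-cycle (a, c, b, d, g).
Stepping 3 places around the cycle: g → a → c → b.

b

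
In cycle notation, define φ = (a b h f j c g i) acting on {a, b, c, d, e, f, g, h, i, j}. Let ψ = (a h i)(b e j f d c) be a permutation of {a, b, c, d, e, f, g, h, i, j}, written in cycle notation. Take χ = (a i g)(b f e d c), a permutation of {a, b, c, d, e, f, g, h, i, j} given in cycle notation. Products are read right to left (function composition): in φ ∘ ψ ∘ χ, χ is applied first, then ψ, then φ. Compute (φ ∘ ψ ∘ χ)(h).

(φ ∘ ψ ∘ χ)(h) = φ(ψ(χ(h))). χ(h) = h, then ψ(h) = i, then φ(i) = a, so the result is a.

a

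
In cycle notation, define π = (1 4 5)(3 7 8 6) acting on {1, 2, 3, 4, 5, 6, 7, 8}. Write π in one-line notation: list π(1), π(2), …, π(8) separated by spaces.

4 2 7 5 1 3 8 6

Each element maps to the next entry in its cycle (wrapping to the front): 1→4, 2→2, 3→7, 4→5, 5→1, 6→3, 7→8, 8→6.
Listing these in domain order gives 4 2 7 5 1 3 8 6.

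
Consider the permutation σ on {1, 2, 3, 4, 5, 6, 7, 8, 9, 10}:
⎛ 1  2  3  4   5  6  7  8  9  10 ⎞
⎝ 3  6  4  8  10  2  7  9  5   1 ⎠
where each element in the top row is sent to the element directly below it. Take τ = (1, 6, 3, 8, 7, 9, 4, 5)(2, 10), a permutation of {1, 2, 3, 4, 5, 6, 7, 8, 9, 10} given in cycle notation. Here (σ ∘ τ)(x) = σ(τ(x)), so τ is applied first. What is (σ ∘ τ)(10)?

6

τ(10) = 2, then σ(2) = 6; composing gives (σ ∘ τ)(10) = 6.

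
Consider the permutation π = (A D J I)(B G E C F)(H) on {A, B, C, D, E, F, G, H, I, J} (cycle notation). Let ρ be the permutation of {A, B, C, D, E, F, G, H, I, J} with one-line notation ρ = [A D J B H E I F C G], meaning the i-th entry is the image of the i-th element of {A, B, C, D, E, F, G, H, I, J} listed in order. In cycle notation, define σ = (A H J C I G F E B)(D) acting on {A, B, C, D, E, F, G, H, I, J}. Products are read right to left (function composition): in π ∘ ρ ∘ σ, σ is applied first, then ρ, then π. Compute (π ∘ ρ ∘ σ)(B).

D

Chase B: σ(B) = A; ρ(A) = A; π(A) = D. Hence (π ∘ ρ ∘ σ)(B) = D.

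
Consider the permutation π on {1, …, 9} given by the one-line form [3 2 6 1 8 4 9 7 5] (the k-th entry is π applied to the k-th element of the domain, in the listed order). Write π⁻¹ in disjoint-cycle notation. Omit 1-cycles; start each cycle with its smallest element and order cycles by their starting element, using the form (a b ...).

(1 4 6 3)(5 9 7 8)

First write π in disjoint cycles: (1 3 6 4)(5 8 7 9).
Reversing each cycle (and rotating so the smallest element leads) gives π⁻¹ = (1 4 6 3)(5 9 7 8).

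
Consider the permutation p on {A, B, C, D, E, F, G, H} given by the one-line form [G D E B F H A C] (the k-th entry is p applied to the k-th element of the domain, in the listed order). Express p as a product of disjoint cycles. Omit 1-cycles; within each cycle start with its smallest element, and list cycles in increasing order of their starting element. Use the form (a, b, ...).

Iterating p from A gives A → G → A; that is the 2-cycle (A, G).
Continuing from each remaining unvisited element yields (A, G)(B, D)(C, E, F, H).

(A, G)(B, D)(C, E, F, H)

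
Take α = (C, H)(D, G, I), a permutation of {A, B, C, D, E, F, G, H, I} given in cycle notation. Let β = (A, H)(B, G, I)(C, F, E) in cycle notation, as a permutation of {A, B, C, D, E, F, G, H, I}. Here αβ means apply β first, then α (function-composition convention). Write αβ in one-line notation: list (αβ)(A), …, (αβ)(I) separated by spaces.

Chase each element through β then α: A → H → C; B → G → I; C → F → F; D → D → G; E → C → H; F → E → E; G → I → D; H → A → A; I → B → B.
Collecting the images, αβ = [C I F G H E D A B].

C I F G H E D A B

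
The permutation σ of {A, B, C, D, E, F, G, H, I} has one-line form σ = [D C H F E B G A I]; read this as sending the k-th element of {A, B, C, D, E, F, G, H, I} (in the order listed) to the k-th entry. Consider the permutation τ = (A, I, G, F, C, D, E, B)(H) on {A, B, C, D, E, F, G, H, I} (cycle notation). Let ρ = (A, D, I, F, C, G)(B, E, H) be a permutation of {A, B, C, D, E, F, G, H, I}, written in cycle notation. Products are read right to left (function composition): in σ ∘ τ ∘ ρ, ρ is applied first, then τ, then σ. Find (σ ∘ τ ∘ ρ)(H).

D

(σ ∘ τ ∘ ρ)(H) = σ(τ(ρ(H))). ρ(H) = B, then τ(B) = A, then σ(A) = D, so the result is D.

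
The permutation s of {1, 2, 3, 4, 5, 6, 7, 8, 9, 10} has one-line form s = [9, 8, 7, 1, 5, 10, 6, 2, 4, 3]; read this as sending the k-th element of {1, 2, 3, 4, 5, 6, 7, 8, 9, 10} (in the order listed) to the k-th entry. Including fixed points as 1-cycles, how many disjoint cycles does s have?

The cycle decomposition is (1 9 4)(2 8)(3 7 6 10)(5), which has 4 cycles (counting 1-cycles).

4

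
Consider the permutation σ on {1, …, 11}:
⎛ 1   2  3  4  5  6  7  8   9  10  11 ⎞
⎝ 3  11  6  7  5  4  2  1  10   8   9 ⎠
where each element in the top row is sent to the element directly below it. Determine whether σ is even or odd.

odd

In disjoint-cycle form the cycle lengths are 10, 1.
A cycle is odd iff its length is even; σ has 1 even-length cycle, so sgn(σ) = (−1)^1 and σ is odd.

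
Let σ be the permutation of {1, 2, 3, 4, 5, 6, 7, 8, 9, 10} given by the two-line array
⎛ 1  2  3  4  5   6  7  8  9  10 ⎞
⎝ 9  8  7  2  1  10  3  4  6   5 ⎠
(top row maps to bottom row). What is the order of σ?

Writing σ as disjoint cycles, the cycle lengths are 5, 3, 2.
Since disjoint cycles commute, ord(σ) = lcm(5, 3, 2) = 30.

30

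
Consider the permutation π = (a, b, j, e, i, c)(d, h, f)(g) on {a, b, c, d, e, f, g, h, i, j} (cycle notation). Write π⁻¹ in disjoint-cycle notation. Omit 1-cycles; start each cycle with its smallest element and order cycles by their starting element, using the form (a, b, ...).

(a, c, i, e, j, b)(d, f, h)

Inverting a permutation written in cycle notation just reverses the order within every cycle.
Reversing each cycle of π and rotating so the smallest element leads gives (a, c, i, e, j, b)(d, f, h).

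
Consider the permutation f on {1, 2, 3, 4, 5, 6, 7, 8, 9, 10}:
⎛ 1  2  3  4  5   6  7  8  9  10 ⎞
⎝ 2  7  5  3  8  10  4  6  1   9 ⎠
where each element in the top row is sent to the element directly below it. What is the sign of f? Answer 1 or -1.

In disjoint-cycle form the cycle lengths are 10.
A cycle is odd iff its length is even; f has 1 even-length cycle, so sgn(f) = (−1)^1 and f is odd.

-1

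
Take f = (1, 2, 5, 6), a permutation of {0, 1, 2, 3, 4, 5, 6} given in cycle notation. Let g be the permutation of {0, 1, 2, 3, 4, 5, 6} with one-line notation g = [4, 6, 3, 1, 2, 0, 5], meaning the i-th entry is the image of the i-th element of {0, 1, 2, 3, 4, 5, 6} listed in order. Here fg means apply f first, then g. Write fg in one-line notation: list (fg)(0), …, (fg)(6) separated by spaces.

4 3 0 1 2 5 6

(fg)(x) = g(f(x)). Computing each image: g(f(0)) = g(0) = 4, g(f(1)) = g(2) = 3, g(f(2)) = g(5) = 0, g(f(3)) = g(3) = 1, g(f(4)) = g(4) = 2, g(f(5)) = g(6) = 5, g(f(6)) = g(1) = 6.
Hence fg = [4 3 0 1 2 5 6].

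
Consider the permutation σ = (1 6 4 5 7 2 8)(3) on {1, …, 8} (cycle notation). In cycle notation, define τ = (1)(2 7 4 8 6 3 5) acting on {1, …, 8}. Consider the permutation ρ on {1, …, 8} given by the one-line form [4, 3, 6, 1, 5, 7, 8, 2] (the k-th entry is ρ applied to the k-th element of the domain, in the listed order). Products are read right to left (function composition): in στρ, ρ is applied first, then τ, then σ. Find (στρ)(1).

(στρ)(1) = σ(τ(ρ(1))). ρ(1) = 4, then τ(4) = 8, then σ(8) = 1, so the result is 1.

1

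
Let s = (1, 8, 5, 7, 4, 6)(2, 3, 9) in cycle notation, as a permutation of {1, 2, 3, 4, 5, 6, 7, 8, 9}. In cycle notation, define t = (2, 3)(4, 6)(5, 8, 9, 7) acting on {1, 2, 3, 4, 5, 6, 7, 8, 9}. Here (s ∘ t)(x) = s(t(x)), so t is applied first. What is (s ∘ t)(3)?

(s ∘ t)(3) = s(t(3)). t(3) = 2, then s(2) = 3. So (s ∘ t)(3) = 3.

3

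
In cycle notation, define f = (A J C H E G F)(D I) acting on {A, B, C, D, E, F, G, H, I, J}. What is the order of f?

The cycle type of f is (7, 2, 1).
The order is lcm(7, 2) = 14.

14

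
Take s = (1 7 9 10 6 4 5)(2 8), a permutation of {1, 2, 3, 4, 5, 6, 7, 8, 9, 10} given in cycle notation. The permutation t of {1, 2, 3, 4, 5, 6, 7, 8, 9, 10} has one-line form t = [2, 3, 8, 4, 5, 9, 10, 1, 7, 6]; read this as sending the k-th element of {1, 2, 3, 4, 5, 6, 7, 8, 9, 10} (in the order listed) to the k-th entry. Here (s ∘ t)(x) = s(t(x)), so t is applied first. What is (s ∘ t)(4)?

5

(s ∘ t)(4) = s(t(4)). t(4) = 4, then s(4) = 5. So (s ∘ t)(4) = 5.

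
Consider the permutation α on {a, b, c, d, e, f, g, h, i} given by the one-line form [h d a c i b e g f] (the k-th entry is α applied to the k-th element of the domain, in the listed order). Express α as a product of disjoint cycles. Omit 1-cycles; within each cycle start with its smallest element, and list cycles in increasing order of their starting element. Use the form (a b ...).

(a h g e i f b d c)

Start at a and follow images: a → h → g → e → i → f → b → d → c → a, giving the cycle (a h g e i f b d c).
Repeating from the next unused element and collecting all non-trivial cycles gives (a h g e i f b d c).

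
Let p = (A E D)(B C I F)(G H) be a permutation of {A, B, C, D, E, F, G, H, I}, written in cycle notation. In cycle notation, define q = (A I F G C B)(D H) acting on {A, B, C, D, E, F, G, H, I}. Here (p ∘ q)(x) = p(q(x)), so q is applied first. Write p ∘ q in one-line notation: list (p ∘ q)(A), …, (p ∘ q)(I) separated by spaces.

F E C G D H I A B

(p ∘ q)(x) = p(q(x)). Computing each image: p(q(A)) = p(I) = F, p(q(B)) = p(A) = E, p(q(C)) = p(B) = C, p(q(D)) = p(H) = G, p(q(E)) = p(E) = D, p(q(F)) = p(G) = H, p(q(G)) = p(C) = I, p(q(H)) = p(D) = A, p(q(I)) = p(F) = B.
Hence p ∘ q = [F E C G D H I A B].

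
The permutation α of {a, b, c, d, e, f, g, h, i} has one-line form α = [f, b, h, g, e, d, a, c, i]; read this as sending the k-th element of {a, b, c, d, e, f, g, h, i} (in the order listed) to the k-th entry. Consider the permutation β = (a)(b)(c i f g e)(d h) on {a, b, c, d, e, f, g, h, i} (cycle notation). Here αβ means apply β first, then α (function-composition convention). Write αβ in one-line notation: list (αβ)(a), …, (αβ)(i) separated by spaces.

Chase each element through β then α: a → a → f; b → b → b; c → i → i; d → h → c; e → c → h; f → g → a; g → e → e; h → d → g; i → f → d.
So αβ in one-line form is f b i c h a e g d.

f b i c h a e g d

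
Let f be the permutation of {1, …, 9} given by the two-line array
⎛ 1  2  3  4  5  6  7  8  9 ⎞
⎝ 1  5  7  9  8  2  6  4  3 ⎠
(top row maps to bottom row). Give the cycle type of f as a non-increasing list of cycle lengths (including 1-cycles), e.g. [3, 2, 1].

The disjoint cycles are (1)(2, 5, 8, 4, 9, 3, 7, 6), with lengths 8, 1 in non-increasing order.

[8, 1]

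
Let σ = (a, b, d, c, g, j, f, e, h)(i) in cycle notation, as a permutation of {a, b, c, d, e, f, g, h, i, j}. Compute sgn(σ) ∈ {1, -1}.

The cycle lengths are 9, 1.
A cycle of length ℓ contributes ℓ−1 transpositions, so σ is a product of 8 transpositions — even.

1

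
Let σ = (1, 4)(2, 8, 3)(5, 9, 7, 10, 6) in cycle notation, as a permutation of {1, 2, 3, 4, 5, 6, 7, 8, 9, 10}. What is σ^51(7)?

10

7 lies in the 5-cycle (5, 9, 7, 10, 6).
Since the cycle has length 5, σ^51 acts on it the same as σ^1 (51 mod 5 = 1).
Advancing 1 step from 7: 7 → 10.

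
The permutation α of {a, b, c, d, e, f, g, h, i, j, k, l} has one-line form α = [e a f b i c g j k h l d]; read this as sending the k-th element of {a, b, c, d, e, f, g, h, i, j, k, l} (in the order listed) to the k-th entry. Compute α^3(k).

Tracing k → l → … returns to k after 7 steps, so k lies in a 7-cycle (a, e, i, k, l, d, b).
Stepping 3 places around the cycle: k → l → d → b.

b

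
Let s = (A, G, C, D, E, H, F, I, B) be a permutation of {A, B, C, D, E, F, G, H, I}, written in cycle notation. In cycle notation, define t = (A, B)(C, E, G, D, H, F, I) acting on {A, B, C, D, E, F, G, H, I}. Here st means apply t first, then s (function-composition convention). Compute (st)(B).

G

(st)(B) = s(t(B)). t(B) = A, then s(A) = G. So (st)(B) = G.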